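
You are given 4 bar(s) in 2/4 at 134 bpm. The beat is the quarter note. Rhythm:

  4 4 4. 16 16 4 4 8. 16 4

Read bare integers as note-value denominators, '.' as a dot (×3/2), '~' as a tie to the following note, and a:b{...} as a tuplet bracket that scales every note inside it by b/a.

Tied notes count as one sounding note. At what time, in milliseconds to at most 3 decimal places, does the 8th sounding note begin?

1. 0.0ms @ 0 + 447.761ms (1)
2. 447.761ms @ 1 + 447.761ms (1)
3. 895.522ms @ 2 + 671.642ms (3/2)
4. 1567.164ms @ 7/2 + 111.94ms (1/4)
5. 1679.104ms @ 15/4 + 111.94ms (1/4)
6. 1791.045ms @ 4 + 447.761ms (1)
7. 2238.806ms @ 5 + 447.761ms (1)
8. 2686.567ms @ 6 + 335.821ms (3/4)
9. 3022.388ms @ 27/4 + 111.94ms (1/4)
10. 3134.328ms @ 7 + 447.761ms (1)

note 8 onset = 6b = 2686.567ms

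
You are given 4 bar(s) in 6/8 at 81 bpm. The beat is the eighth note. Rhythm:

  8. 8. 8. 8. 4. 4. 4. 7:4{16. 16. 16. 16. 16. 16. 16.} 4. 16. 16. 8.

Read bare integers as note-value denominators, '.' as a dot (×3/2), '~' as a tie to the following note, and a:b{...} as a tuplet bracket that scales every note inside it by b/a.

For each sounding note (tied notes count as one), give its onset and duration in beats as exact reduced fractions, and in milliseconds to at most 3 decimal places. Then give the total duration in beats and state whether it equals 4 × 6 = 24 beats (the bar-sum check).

1) 0.0ms=0b +1111.111ms=3/2b
2) 1111.111ms=3/2b +1111.111ms=3/2b
3) 2222.222ms=3b +1111.111ms=3/2b
4) 3333.333ms=9/2b +1111.111ms=3/2b
5) 4444.444ms=6b +2222.222ms=3b
6) 6666.667ms=9b +2222.222ms=3b
7) 8888.889ms=12b +2222.222ms=3b
8) 11111.111ms=15b +317.46ms=3/7b
9) 11428.571ms=108/7b +317.46ms=3/7b
10) 11746.032ms=111/7b +317.46ms=3/7b
11) 12063.492ms=114/7b +317.46ms=3/7b
12) 12380.952ms=117/7b +317.46ms=3/7b
13) 12698.413ms=120/7b +317.46ms=3/7b
14) 13015.873ms=123/7b +317.46ms=3/7b
15) 13333.333ms=18b +2222.222ms=3b
16) 15555.556ms=21b +555.556ms=3/4b
17) 16111.111ms=87/4b +555.556ms=3/4b
18) 16666.667ms=45/2b +1111.111ms=3/2b
Σ=24b of 24 (81bpm 6/8) — PASS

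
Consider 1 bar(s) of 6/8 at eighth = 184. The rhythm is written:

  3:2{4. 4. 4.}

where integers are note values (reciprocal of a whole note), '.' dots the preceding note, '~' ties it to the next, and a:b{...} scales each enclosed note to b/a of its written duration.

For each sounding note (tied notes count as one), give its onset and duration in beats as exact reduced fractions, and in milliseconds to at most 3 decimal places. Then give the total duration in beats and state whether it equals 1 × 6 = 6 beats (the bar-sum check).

1) 0.0ms=0b +652.174ms=2b
2) 652.174ms=2b +652.174ms=2b
3) 1304.348ms=4b +652.174ms=2b
Σ=6b of 6 (184bpm 6/8) — PASS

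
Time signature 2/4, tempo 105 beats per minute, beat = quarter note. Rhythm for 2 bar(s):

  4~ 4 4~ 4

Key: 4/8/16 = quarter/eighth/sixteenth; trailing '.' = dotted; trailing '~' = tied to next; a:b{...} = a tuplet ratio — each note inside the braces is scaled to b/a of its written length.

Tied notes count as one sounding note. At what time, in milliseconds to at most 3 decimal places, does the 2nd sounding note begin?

note 2 onset = 2b = 1142.857ms

1. 0.0ms @ 0 + 1142.857ms (2)
2. 1142.857ms @ 2 + 1142.857ms (2)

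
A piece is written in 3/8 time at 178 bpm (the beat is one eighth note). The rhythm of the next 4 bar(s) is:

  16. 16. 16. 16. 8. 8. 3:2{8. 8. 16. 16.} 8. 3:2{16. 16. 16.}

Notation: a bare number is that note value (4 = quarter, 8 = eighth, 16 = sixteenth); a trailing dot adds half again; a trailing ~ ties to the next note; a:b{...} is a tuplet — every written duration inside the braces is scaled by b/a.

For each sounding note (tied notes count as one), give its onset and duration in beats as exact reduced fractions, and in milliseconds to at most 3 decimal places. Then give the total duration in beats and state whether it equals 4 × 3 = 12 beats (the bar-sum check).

1) 0.0ms=0b +252.809ms=3/4b
2) 252.809ms=3/4b +252.809ms=3/4b
3) 505.618ms=3/2b +252.809ms=3/4b
4) 758.427ms=9/4b +252.809ms=3/4b
5) 1011.236ms=3b +505.618ms=3/2b
6) 1516.854ms=9/2b +505.618ms=3/2b
7) 2022.472ms=6b +337.079ms=1b
8) 2359.551ms=7b +337.079ms=1b
9) 2696.629ms=8b +168.539ms=1/2b
10) 2865.169ms=17/2b +168.539ms=1/2b
11) 3033.708ms=9b +505.618ms=3/2b
12) 3539.326ms=21/2b +168.539ms=1/2b
13) 3707.865ms=11b +168.539ms=1/2b
14) 3876.404ms=23/2b +168.539ms=1/2b
Σ=12b of 12 (178bpm 3/8) — PASS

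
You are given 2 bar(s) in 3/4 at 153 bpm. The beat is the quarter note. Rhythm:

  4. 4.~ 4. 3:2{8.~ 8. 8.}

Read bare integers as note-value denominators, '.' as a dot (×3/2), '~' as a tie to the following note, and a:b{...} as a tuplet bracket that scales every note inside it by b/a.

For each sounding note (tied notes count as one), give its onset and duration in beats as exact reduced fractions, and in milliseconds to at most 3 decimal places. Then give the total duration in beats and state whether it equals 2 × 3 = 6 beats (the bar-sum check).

1) 0.0ms=0b +588.235ms=3/2b
2) 588.235ms=3/2b +1176.471ms=3b
3) 1764.706ms=9/2b +392.157ms=1b
4) 2156.863ms=11/2b +196.078ms=1/2b
Σ=6b of 6 (153bpm 3/4) — PASS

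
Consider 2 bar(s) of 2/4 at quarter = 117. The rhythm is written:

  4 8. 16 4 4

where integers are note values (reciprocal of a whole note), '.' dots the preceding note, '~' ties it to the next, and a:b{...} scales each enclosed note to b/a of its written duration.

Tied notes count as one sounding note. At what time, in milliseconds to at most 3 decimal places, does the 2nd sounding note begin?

1. 0.0ms @ 0 + 512.821ms (1)
2. 512.821ms @ 1 + 384.615ms (3/4)
3. 897.436ms @ 7/4 + 128.205ms (1/4)
4. 1025.641ms @ 2 + 512.821ms (1)
5. 1538.462ms @ 3 + 512.821ms (1)

note 2 onset = 1b = 512.821ms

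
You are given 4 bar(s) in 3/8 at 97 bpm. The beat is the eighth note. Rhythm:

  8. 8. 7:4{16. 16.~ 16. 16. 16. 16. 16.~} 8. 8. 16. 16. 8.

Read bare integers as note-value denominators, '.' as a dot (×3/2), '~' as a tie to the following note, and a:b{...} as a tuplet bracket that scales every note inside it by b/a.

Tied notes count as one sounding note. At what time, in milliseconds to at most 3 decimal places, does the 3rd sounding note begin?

1. 0.0ms @ 0 + 927.835ms (3/2)
2. 927.835ms @ 3/2 + 927.835ms (3/2)
3. 1855.67ms @ 3 + 265.096ms (3/7)
4. 2120.766ms @ 24/7 + 530.191ms (6/7)
5. 2650.957ms @ 30/7 + 265.096ms (3/7)
6. 2916.053ms @ 33/7 + 265.096ms (3/7)
7. 3181.149ms @ 36/7 + 265.096ms (3/7)
8. 3446.244ms @ 39/7 + 1192.931ms (27/14)
9. 4639.175ms @ 15/2 + 927.835ms (3/2)
10. 5567.01ms @ 9 + 463.918ms (3/4)
11. 6030.928ms @ 39/4 + 463.918ms (3/4)
12. 6494.845ms @ 21/2 + 927.835ms (3/2)

note 3 onset = 3b = 1855.67ms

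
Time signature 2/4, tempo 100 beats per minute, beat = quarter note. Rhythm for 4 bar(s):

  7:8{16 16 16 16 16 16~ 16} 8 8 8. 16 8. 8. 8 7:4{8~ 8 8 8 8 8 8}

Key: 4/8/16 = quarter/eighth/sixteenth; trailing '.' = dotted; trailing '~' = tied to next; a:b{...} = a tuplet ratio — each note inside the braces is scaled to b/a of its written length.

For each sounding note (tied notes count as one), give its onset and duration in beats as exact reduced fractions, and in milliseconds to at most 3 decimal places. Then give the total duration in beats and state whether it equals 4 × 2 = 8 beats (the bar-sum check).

1) 0.0ms=0b +171.429ms=2/7b
2) 171.429ms=2/7b +171.429ms=2/7b
3) 342.857ms=4/7b +171.429ms=2/7b
4) 514.286ms=6/7b +171.429ms=2/7b
5) 685.714ms=8/7b +171.429ms=2/7b
6) 857.143ms=10/7b +342.857ms=4/7b
7) 1200.0ms=2b +300.0ms=1/2b
8) 1500.0ms=5/2b +300.0ms=1/2b
9) 1800.0ms=3b +450.0ms=3/4b
10) 2250.0ms=15/4b +150.0ms=1/4b
11) 2400.0ms=4b +450.0ms=3/4b
12) 2850.0ms=19/4b +450.0ms=3/4b
13) 3300.0ms=11/2b +300.0ms=1/2b
14) 3600.0ms=6b +342.857ms=4/7b
15) 3942.857ms=46/7b +171.429ms=2/7b
16) 4114.286ms=48/7b +171.429ms=2/7b
17) 4285.714ms=50/7b +171.429ms=2/7b
18) 4457.143ms=52/7b +171.429ms=2/7b
19) 4628.571ms=54/7b +171.429ms=2/7b
Σ=8b of 8 (100bpm 2/4) — PASS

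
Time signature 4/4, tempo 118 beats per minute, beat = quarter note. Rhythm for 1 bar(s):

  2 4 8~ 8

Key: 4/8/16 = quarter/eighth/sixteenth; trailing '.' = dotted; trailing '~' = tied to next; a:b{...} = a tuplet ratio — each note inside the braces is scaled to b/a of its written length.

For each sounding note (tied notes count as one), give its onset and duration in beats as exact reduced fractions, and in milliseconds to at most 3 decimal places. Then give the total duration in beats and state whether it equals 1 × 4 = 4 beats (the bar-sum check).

1) 0.0ms=0b +1016.949ms=2b
2) 1016.949ms=2b +508.475ms=1b
3) 1525.424ms=3b +508.475ms=1b
Σ=4b of 4 (118bpm 4/4) — PASS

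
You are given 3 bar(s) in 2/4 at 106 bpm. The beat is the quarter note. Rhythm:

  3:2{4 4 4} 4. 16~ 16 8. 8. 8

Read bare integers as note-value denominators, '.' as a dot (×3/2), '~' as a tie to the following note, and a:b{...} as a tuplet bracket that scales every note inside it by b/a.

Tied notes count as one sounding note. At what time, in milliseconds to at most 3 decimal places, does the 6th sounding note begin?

note 6 onset = 4b = 2264.151ms

1. 0.0ms @ 0 + 377.358ms (2/3)
2. 377.358ms @ 2/3 + 377.358ms (2/3)
3. 754.717ms @ 4/3 + 377.358ms (2/3)
4. 1132.075ms @ 2 + 849.057ms (3/2)
5. 1981.132ms @ 7/2 + 283.019ms (1/2)
6. 2264.151ms @ 4 + 424.528ms (3/4)
7. 2688.679ms @ 19/4 + 424.528ms (3/4)
8. 3113.208ms @ 11/2 + 283.019ms (1/2)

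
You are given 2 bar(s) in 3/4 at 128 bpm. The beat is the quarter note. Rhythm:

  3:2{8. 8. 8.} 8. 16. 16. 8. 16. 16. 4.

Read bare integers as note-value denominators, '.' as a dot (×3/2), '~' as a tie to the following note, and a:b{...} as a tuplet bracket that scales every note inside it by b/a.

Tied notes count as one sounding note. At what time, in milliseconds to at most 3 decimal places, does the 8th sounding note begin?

note 8 onset = 15/4b = 1757.812ms

1. 0.0ms @ 0 + 234.375ms (1/2)
2. 234.375ms @ 1/2 + 234.375ms (1/2)
3. 468.75ms @ 1 + 234.375ms (1/2)
4. 703.125ms @ 3/2 + 351.562ms (3/4)
5. 1054.688ms @ 9/4 + 175.781ms (3/8)
6. 1230.469ms @ 21/8 + 175.781ms (3/8)
7. 1406.25ms @ 3 + 351.562ms (3/4)
8. 1757.812ms @ 15/4 + 175.781ms (3/8)
9. 1933.594ms @ 33/8 + 175.781ms (3/8)
10. 2109.375ms @ 9/2 + 703.125ms (3/2)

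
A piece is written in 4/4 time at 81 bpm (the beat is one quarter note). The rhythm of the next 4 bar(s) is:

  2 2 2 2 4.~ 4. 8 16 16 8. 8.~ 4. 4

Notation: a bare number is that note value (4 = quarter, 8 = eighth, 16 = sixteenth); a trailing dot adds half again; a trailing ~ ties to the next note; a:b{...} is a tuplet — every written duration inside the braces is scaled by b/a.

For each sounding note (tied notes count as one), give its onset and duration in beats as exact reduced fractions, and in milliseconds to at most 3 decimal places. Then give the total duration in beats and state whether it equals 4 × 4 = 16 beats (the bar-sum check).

1) 0.0ms=0b +1481.481ms=2b
2) 1481.481ms=2b +1481.481ms=2b
3) 2962.963ms=4b +1481.481ms=2b
4) 4444.444ms=6b +1481.481ms=2b
5) 5925.926ms=8b +2222.222ms=3b
6) 8148.148ms=11b +370.37ms=1/2b
7) 8518.519ms=23/2b +185.185ms=1/4b
8) 8703.704ms=47/4b +185.185ms=1/4b
9) 8888.889ms=12b +555.556ms=3/4b
10) 9444.444ms=51/4b +1666.667ms=9/4b
11) 11111.111ms=15b +740.741ms=1b
Σ=16b of 16 (81bpm 4/4) — PASS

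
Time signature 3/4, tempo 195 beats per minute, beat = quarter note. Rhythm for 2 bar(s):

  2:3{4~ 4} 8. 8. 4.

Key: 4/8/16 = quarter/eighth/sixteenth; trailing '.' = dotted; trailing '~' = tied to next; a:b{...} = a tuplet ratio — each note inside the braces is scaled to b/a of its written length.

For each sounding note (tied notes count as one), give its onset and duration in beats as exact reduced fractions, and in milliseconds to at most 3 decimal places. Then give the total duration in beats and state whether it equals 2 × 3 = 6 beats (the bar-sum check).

1) 0.0ms=0b +923.077ms=3b
2) 923.077ms=3b +230.769ms=3/4b
3) 1153.846ms=15/4b +230.769ms=3/4b
4) 1384.615ms=9/2b +461.538ms=3/2b
Σ=6b of 6 (195bpm 3/4) — PASS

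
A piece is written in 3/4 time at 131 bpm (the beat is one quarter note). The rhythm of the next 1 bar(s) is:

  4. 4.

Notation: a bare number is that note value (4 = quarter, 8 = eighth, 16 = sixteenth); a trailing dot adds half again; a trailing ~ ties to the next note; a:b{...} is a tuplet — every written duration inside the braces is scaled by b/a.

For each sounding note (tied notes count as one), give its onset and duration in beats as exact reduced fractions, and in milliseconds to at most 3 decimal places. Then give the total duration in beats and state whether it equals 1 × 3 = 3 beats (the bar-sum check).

1) 0.0ms=0b +687.023ms=3/2b
2) 687.023ms=3/2b +687.023ms=3/2b
Σ=3b of 3 (131bpm 3/4) — PASS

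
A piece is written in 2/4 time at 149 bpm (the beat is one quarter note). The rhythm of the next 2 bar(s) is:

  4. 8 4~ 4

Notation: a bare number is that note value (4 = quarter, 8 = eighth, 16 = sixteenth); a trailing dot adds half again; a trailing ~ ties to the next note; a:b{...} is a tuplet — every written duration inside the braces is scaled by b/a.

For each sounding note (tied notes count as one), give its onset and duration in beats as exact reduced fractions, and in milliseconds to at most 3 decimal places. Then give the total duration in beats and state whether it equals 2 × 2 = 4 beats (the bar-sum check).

1) 0.0ms=0b +604.027ms=3/2b
2) 604.027ms=3/2b +201.342ms=1/2b
3) 805.369ms=2b +805.369ms=2b
Σ=4b of 4 (149bpm 2/4) — PASS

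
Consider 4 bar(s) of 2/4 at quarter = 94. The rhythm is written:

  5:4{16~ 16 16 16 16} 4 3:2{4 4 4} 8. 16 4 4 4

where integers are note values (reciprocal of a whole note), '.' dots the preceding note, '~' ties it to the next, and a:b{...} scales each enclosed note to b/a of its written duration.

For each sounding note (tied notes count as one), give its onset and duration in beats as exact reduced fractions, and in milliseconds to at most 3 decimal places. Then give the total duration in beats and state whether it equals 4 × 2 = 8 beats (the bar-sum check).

1) 0.0ms=0b +255.319ms=2/5b
2) 255.319ms=2/5b +127.66ms=1/5b
3) 382.979ms=3/5b +127.66ms=1/5b
4) 510.638ms=4/5b +127.66ms=1/5b
5) 638.298ms=1b +638.298ms=1b
6) 1276.596ms=2b +425.532ms=2/3b
7) 1702.128ms=8/3b +425.532ms=2/3b
8) 2127.66ms=10/3b +425.532ms=2/3b
9) 2553.191ms=4b +478.723ms=3/4b
10) 3031.915ms=19/4b +159.574ms=1/4b
11) 3191.489ms=5b +638.298ms=1b
12) 3829.787ms=6b +638.298ms=1b
13) 4468.085ms=7b +638.298ms=1b
Σ=8b of 8 (94bpm 2/4) — PASS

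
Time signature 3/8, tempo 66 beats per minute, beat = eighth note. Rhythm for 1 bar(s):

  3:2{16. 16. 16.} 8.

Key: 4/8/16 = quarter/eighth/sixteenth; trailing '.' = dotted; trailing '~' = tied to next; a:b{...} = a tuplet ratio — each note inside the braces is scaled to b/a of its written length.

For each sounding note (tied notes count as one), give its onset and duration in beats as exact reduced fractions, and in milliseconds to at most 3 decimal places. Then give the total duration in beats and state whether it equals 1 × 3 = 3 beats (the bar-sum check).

1) 0.0ms=0b +454.545ms=1/2b
2) 454.545ms=1/2b +454.545ms=1/2b
3) 909.091ms=1b +454.545ms=1/2b
4) 1363.636ms=3/2b +1363.636ms=3/2b
Σ=3b of 3 (66bpm 3/8) — PASS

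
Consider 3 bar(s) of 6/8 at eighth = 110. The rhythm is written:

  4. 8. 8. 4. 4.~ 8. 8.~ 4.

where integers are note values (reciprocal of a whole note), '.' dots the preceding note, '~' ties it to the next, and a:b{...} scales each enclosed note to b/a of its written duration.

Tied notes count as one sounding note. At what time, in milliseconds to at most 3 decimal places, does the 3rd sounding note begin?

note 3 onset = 9/2b = 2454.545ms

1. 0.0ms @ 0 + 1636.364ms (3)
2. 1636.364ms @ 3 + 818.182ms (3/2)
3. 2454.545ms @ 9/2 + 818.182ms (3/2)
4. 3272.727ms @ 6 + 1636.364ms (3)
5. 4909.091ms @ 9 + 2454.545ms (9/2)
6. 7363.636ms @ 27/2 + 2454.545ms (9/2)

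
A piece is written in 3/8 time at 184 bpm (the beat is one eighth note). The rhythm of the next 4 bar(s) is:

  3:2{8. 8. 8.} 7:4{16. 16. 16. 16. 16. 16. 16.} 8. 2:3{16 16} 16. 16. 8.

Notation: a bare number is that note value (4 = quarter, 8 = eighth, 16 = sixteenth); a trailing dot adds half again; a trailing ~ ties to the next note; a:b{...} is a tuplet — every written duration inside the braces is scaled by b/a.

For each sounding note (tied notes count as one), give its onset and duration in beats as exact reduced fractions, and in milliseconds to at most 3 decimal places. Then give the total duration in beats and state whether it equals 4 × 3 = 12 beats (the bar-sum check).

1) 0.0ms=0b +326.087ms=1b
2) 326.087ms=1b +326.087ms=1b
3) 652.174ms=2b +326.087ms=1b
4) 978.261ms=3b +139.752ms=3/7b
5) 1118.012ms=24/7b +139.752ms=3/7b
6) 1257.764ms=27/7b +139.752ms=3/7b
7) 1397.516ms=30/7b +139.752ms=3/7b
8) 1537.267ms=33/7b +139.752ms=3/7b
9) 1677.019ms=36/7b +139.752ms=3/7b
10) 1816.77ms=39/7b +139.752ms=3/7b
11) 1956.522ms=6b +489.13ms=3/2b
12) 2445.652ms=15/2b +244.565ms=3/4b
13) 2690.217ms=33/4b +244.565ms=3/4b
14) 2934.783ms=9b +244.565ms=3/4b
15) 3179.348ms=39/4b +244.565ms=3/4b
16) 3423.913ms=21/2b +489.13ms=3/2b
Σ=12b of 12 (184bpm 3/8) — PASS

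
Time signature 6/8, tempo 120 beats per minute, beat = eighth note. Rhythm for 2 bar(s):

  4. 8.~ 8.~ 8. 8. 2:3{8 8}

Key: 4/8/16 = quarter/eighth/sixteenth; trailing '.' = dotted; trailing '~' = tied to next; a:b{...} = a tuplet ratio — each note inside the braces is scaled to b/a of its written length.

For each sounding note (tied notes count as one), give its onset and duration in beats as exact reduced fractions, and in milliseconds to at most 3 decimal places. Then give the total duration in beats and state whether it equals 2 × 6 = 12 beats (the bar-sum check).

1) 0.0ms=0b +1500.0ms=3b
2) 1500.0ms=3b +2250.0ms=9/2b
3) 3750.0ms=15/2b +750.0ms=3/2b
4) 4500.0ms=9b +750.0ms=3/2b
5) 5250.0ms=21/2b +750.0ms=3/2b
Σ=12b of 12 (120bpm 6/8) — PASS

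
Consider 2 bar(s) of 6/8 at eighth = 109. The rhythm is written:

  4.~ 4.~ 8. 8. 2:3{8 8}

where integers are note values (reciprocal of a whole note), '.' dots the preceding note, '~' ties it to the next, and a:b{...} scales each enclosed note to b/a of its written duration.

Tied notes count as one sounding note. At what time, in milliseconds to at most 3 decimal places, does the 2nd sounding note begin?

1. 0.0ms @ 0 + 4128.44ms (15/2)
2. 4128.44ms @ 15/2 + 825.688ms (3/2)
3. 4954.128ms @ 9 + 825.688ms (3/2)
4. 5779.817ms @ 21/2 + 825.688ms (3/2)

note 2 onset = 15/2b = 4128.44ms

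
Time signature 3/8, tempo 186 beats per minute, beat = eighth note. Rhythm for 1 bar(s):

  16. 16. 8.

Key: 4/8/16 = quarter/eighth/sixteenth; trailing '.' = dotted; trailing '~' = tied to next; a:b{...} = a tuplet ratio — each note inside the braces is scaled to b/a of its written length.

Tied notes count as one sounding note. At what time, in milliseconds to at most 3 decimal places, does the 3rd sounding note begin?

1. 0.0ms @ 0 + 241.935ms (3/4)
2. 241.935ms @ 3/4 + 241.935ms (3/4)
3. 483.871ms @ 3/2 + 483.871ms (3/2)

note 3 onset = 3/2b = 483.871ms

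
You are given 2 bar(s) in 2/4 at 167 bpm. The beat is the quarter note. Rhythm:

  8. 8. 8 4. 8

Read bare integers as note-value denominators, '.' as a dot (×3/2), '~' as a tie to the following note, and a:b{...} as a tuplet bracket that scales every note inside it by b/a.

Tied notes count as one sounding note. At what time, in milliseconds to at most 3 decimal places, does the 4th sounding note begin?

1. 0.0ms @ 0 + 269.461ms (3/4)
2. 269.461ms @ 3/4 + 269.461ms (3/4)
3. 538.922ms @ 3/2 + 179.641ms (1/2)
4. 718.563ms @ 2 + 538.922ms (3/2)
5. 1257.485ms @ 7/2 + 179.641ms (1/2)

note 4 onset = 2b = 718.563ms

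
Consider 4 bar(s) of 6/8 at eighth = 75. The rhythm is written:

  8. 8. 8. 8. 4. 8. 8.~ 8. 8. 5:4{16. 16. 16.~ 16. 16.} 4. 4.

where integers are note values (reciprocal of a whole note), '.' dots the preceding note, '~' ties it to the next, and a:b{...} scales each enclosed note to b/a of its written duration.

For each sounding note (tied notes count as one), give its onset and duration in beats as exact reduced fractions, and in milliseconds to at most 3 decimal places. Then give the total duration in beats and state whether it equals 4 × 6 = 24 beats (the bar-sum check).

1) 0.0ms=0b +1200.0ms=3/2b
2) 1200.0ms=3/2b +1200.0ms=3/2b
3) 2400.0ms=3b +1200.0ms=3/2b
4) 3600.0ms=9/2b +1200.0ms=3/2b
5) 4800.0ms=6b +2400.0ms=3b
6) 7200.0ms=9b +1200.0ms=3/2b
7) 8400.0ms=21/2b +2400.0ms=3b
8) 10800.0ms=27/2b +1200.0ms=3/2b
9) 12000.0ms=15b +480.0ms=3/5b
10) 12480.0ms=78/5b +480.0ms=3/5b
11) 12960.0ms=81/5b +960.0ms=6/5b
12) 13920.0ms=87/5b +480.0ms=3/5b
13) 14400.0ms=18b +2400.0ms=3b
14) 16800.0ms=21b +2400.0ms=3b
Σ=24b of 24 (75bpm 6/8) — PASS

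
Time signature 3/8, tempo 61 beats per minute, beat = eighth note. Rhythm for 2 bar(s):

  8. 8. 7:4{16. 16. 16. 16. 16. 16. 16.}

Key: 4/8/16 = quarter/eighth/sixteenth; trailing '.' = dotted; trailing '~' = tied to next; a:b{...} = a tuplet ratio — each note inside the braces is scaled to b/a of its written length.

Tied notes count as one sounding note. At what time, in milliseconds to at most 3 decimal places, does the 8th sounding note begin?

1. 0.0ms @ 0 + 1475.41ms (3/2)
2. 1475.41ms @ 3/2 + 1475.41ms (3/2)
3. 2950.82ms @ 3 + 421.546ms (3/7)
4. 3372.365ms @ 24/7 + 421.546ms (3/7)
5. 3793.911ms @ 27/7 + 421.546ms (3/7)
6. 4215.457ms @ 30/7 + 421.546ms (3/7)
7. 4637.002ms @ 33/7 + 421.546ms (3/7)
8. 5058.548ms @ 36/7 + 421.546ms (3/7)
9. 5480.094ms @ 39/7 + 421.546ms (3/7)

note 8 onset = 36/7b = 5058.548ms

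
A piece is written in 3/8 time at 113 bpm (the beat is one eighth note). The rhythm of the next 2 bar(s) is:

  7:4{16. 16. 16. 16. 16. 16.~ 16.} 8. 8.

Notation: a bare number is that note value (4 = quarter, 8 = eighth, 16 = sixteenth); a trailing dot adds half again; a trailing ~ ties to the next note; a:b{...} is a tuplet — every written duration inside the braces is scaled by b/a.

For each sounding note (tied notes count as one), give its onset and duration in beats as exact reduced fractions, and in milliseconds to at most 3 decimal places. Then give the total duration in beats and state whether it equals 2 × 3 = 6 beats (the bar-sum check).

1) 0.0ms=0b +227.56ms=3/7b
2) 227.56ms=3/7b +227.56ms=3/7b
3) 455.12ms=6/7b +227.56ms=3/7b
4) 682.68ms=9/7b +227.56ms=3/7b
5) 910.24ms=12/7b +227.56ms=3/7b
6) 1137.8ms=15/7b +455.12ms=6/7b
7) 1592.92ms=3b +796.46ms=3/2b
8) 2389.381ms=9/2b +796.46ms=3/2b
Σ=6b of 6 (113bpm 3/8) — PASS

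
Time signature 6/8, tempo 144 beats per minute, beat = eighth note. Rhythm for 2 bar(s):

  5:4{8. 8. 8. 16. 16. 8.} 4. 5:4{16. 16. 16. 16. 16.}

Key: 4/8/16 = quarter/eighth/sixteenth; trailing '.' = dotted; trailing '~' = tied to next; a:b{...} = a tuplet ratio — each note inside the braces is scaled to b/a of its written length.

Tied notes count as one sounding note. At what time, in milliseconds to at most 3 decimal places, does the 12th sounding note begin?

1. 0.0ms @ 0 + 500.0ms (6/5)
2. 500.0ms @ 6/5 + 500.0ms (6/5)
3. 1000.0ms @ 12/5 + 500.0ms (6/5)
4. 1500.0ms @ 18/5 + 250.0ms (3/5)
5. 1750.0ms @ 21/5 + 250.0ms (3/5)
6. 2000.0ms @ 24/5 + 500.0ms (6/5)
7. 2500.0ms @ 6 + 1250.0ms (3)
8. 3750.0ms @ 9 + 250.0ms (3/5)
9. 4000.0ms @ 48/5 + 250.0ms (3/5)
10. 4250.0ms @ 51/5 + 250.0ms (3/5)
11. 4500.0ms @ 54/5 + 250.0ms (3/5)
12. 4750.0ms @ 57/5 + 250.0ms (3/5)

note 12 onset = 57/5b = 4750.0ms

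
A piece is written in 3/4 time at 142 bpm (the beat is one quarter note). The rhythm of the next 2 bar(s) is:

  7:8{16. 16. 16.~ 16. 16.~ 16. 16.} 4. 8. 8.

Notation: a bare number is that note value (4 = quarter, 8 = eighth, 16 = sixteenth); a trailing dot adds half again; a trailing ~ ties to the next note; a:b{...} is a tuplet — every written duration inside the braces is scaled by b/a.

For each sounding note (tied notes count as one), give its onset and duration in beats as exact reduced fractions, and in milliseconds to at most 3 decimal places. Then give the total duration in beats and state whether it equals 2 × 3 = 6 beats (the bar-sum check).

1) 0.0ms=0b +181.087ms=3/7b
2) 181.087ms=3/7b +181.087ms=3/7b
3) 362.173ms=6/7b +362.173ms=6/7b
4) 724.346ms=12/7b +362.173ms=6/7b
5) 1086.519ms=18/7b +181.087ms=3/7b
6) 1267.606ms=3b +633.803ms=3/2b
7) 1901.408ms=9/2b +316.901ms=3/4b
8) 2218.31ms=21/4b +316.901ms=3/4b
Σ=6b of 6 (142bpm 3/4) — PASS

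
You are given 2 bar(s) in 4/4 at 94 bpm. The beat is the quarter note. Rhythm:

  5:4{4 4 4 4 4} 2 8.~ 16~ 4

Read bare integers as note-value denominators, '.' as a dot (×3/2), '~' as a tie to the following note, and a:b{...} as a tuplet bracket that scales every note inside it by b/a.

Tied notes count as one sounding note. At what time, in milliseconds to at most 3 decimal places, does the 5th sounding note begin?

note 5 onset = 16/5b = 2042.553ms

1. 0.0ms @ 0 + 510.638ms (4/5)
2. 510.638ms @ 4/5 + 510.638ms (4/5)
3. 1021.277ms @ 8/5 + 510.638ms (4/5)
4. 1531.915ms @ 12/5 + 510.638ms (4/5)
5. 2042.553ms @ 16/5 + 510.638ms (4/5)
6. 2553.191ms @ 4 + 1276.596ms (2)
7. 3829.787ms @ 6 + 1276.596ms (2)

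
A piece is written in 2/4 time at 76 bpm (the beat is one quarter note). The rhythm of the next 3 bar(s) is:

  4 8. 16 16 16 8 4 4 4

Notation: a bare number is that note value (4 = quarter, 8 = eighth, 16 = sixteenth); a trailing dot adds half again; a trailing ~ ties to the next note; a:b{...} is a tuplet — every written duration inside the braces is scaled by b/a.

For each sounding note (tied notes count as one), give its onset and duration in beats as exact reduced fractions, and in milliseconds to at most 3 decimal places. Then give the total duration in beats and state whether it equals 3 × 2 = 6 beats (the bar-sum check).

1) 0.0ms=0b +789.474ms=1b
2) 789.474ms=1b +592.105ms=3/4b
3) 1381.579ms=7/4b +197.368ms=1/4b
4) 1578.947ms=2b +197.368ms=1/4b
5) 1776.316ms=9/4b +197.368ms=1/4b
6) 1973.684ms=5/2b +394.737ms=1/2b
7) 2368.421ms=3b +789.474ms=1b
8) 3157.895ms=4b +789.474ms=1b
9) 3947.368ms=5b +789.474ms=1b
Σ=6b of 6 (76bpm 2/4) — PASS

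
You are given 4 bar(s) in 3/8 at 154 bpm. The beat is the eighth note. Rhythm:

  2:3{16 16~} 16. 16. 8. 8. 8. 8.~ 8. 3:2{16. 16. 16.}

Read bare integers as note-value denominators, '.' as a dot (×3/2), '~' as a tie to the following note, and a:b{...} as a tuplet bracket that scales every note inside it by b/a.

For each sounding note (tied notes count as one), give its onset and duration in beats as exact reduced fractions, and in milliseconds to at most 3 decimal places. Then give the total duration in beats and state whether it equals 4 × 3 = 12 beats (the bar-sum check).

1) 0.0ms=0b +292.208ms=3/4b
2) 292.208ms=3/4b +584.416ms=3/2b
3) 876.623ms=9/4b +292.208ms=3/4b
4) 1168.831ms=3b +584.416ms=3/2b
5) 1753.247ms=9/2b +584.416ms=3/2b
6) 2337.662ms=6b +584.416ms=3/2b
7) 2922.078ms=15/2b +1168.831ms=3b
8) 4090.909ms=21/2b +194.805ms=1/2b
9) 4285.714ms=11b +194.805ms=1/2b
10) 4480.519ms=23/2b +194.805ms=1/2b
Σ=12b of 12 (154bpm 3/8) — PASS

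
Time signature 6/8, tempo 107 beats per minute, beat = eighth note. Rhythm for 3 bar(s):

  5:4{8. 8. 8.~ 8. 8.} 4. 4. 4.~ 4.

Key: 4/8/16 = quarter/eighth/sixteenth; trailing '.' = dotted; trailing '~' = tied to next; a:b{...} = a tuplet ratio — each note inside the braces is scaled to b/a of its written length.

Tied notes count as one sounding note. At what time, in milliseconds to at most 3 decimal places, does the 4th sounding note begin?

note 4 onset = 24/5b = 2691.589ms

1. 0.0ms @ 0 + 672.897ms (6/5)
2. 672.897ms @ 6/5 + 672.897ms (6/5)
3. 1345.794ms @ 12/5 + 1345.794ms (12/5)
4. 2691.589ms @ 24/5 + 672.897ms (6/5)
5. 3364.486ms @ 6 + 1682.243ms (3)
6. 5046.729ms @ 9 + 1682.243ms (3)
7. 6728.972ms @ 12 + 3364.486ms (6)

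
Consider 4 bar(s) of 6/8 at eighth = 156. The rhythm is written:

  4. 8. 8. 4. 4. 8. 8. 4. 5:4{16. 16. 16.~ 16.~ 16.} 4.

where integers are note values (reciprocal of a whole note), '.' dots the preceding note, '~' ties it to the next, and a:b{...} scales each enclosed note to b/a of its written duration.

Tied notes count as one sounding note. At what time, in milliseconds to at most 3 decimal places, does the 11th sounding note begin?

1. 0.0ms @ 0 + 1153.846ms (3)
2. 1153.846ms @ 3 + 576.923ms (3/2)
3. 1730.769ms @ 9/2 + 576.923ms (3/2)
4. 2307.692ms @ 6 + 1153.846ms (3)
5. 3461.538ms @ 9 + 1153.846ms (3)
6. 4615.385ms @ 12 + 576.923ms (3/2)
7. 5192.308ms @ 27/2 + 576.923ms (3/2)
8. 5769.231ms @ 15 + 1153.846ms (3)
9. 6923.077ms @ 18 + 230.769ms (3/5)
10. 7153.846ms @ 93/5 + 230.769ms (3/5)
11. 7384.615ms @ 96/5 + 692.308ms (9/5)
12. 8076.923ms @ 21 + 1153.846ms (3)

note 11 onset = 96/5b = 7384.615ms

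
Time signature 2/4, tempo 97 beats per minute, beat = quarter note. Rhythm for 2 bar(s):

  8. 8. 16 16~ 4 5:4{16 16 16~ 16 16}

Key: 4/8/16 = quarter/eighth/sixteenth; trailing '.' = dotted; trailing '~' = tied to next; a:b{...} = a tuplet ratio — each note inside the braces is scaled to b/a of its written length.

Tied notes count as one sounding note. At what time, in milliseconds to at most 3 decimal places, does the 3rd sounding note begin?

note 3 onset = 3/2b = 927.835ms

1. 0.0ms @ 0 + 463.918ms (3/4)
2. 463.918ms @ 3/4 + 463.918ms (3/4)
3. 927.835ms @ 3/2 + 154.639ms (1/4)
4. 1082.474ms @ 7/4 + 773.196ms (5/4)
5. 1855.67ms @ 3 + 123.711ms (1/5)
6. 1979.381ms @ 16/5 + 123.711ms (1/5)
7. 2103.093ms @ 17/5 + 247.423ms (2/5)
8. 2350.515ms @ 19/5 + 123.711ms (1/5)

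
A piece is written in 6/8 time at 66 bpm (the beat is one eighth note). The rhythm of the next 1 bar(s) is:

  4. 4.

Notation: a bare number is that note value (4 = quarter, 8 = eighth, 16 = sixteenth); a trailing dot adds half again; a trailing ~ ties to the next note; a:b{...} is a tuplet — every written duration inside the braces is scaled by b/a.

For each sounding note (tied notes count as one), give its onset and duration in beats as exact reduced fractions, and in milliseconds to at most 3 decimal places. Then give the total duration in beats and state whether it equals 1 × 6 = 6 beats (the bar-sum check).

1) 0.0ms=0b +2727.273ms=3b
2) 2727.273ms=3b +2727.273ms=3b
Σ=6b of 6 (66bpm 6/8) — PASS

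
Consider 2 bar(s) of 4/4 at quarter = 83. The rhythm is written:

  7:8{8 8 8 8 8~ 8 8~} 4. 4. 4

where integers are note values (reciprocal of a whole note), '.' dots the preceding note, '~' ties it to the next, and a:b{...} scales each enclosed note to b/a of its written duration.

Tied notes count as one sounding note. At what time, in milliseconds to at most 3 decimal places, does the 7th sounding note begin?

1. 0.0ms @ 0 + 413.081ms (4/7)
2. 413.081ms @ 4/7 + 413.081ms (4/7)
3. 826.162ms @ 8/7 + 413.081ms (4/7)
4. 1239.243ms @ 12/7 + 413.081ms (4/7)
5. 1652.324ms @ 16/7 + 826.162ms (8/7)
6. 2478.485ms @ 24/7 + 1497.418ms (29/14)
7. 3975.904ms @ 11/2 + 1084.337ms (3/2)
8. 5060.241ms @ 7 + 722.892ms (1)

note 7 onset = 11/2b = 3975.904ms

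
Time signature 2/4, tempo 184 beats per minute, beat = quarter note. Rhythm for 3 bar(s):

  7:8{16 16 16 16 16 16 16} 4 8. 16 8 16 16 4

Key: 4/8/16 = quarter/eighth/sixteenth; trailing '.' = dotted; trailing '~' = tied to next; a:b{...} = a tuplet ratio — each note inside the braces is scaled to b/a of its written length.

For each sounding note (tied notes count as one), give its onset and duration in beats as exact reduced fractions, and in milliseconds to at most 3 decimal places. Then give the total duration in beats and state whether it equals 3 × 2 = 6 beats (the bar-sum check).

1) 0.0ms=0b +93.168ms=2/7b
2) 93.168ms=2/7b +93.168ms=2/7b
3) 186.335ms=4/7b +93.168ms=2/7b
4) 279.503ms=6/7b +93.168ms=2/7b
5) 372.671ms=8/7b +93.168ms=2/7b
6) 465.839ms=10/7b +93.168ms=2/7b
7) 559.006ms=12/7b +93.168ms=2/7b
8) 652.174ms=2b +326.087ms=1b
9) 978.261ms=3b +244.565ms=3/4b
10) 1222.826ms=15/4b +81.522ms=1/4b
11) 1304.348ms=4b +163.043ms=1/2b
12) 1467.391ms=9/2b +81.522ms=1/4b
13) 1548.913ms=19/4b +81.522ms=1/4b
14) 1630.435ms=5b +326.087ms=1b
Σ=6b of 6 (184bpm 2/4) — PASS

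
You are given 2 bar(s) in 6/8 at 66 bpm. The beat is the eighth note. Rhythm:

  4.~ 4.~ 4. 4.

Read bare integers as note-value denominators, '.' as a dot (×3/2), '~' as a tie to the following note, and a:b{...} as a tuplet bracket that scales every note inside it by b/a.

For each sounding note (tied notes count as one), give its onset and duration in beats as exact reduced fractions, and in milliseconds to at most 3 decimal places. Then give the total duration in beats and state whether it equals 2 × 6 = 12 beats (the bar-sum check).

1) 0.0ms=0b +8181.818ms=9b
2) 8181.818ms=9b +2727.273ms=3b
Σ=12b of 12 (66bpm 6/8) — PASS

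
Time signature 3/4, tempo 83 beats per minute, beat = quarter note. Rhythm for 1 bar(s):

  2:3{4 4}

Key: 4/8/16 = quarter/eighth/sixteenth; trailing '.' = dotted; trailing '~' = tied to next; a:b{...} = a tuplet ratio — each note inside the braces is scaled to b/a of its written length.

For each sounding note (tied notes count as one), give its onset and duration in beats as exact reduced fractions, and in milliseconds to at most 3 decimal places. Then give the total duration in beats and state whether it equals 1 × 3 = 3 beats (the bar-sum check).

1) 0.0ms=0b +1084.337ms=3/2b
2) 1084.337ms=3/2b +1084.337ms=3/2b
Σ=3b of 3 (83bpm 3/4) — PASS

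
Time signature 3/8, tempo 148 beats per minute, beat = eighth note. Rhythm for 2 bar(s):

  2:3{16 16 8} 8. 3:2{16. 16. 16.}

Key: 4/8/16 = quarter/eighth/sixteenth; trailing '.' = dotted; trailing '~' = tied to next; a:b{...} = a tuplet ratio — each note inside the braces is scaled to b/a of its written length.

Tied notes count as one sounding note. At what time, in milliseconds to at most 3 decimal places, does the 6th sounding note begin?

1. 0.0ms @ 0 + 304.054ms (3/4)
2. 304.054ms @ 3/4 + 304.054ms (3/4)
3. 608.108ms @ 3/2 + 608.108ms (3/2)
4. 1216.216ms @ 3 + 608.108ms (3/2)
5. 1824.324ms @ 9/2 + 202.703ms (1/2)
6. 2027.027ms @ 5 + 202.703ms (1/2)
7. 2229.73ms @ 11/2 + 202.703ms (1/2)

note 6 onset = 5b = 2027.027ms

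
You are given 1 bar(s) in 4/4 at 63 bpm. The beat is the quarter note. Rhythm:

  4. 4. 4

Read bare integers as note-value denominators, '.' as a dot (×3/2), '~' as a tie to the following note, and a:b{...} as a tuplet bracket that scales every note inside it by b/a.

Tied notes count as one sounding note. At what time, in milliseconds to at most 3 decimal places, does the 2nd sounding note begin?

1. 0.0ms @ 0 + 1428.571ms (3/2)
2. 1428.571ms @ 3/2 + 1428.571ms (3/2)
3. 2857.143ms @ 3 + 952.381ms (1)

note 2 onset = 3/2b = 1428.571ms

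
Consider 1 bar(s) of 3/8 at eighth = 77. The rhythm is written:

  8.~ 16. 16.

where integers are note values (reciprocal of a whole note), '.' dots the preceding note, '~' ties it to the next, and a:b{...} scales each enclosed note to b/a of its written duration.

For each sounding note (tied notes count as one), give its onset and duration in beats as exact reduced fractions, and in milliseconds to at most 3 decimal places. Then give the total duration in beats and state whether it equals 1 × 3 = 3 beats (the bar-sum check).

1) 0.0ms=0b +1753.247ms=9/4b
2) 1753.247ms=9/4b +584.416ms=3/4b
Σ=3b of 3 (77bpm 3/8) — PASS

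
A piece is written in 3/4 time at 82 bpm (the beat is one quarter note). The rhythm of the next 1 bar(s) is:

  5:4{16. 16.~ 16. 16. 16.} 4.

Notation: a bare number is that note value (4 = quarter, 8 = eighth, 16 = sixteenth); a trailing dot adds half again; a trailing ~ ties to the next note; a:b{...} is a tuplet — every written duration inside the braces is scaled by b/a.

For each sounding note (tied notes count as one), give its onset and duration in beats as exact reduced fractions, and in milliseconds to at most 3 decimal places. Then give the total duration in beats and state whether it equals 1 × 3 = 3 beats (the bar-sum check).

1) 0.0ms=0b +219.512ms=3/10b
2) 219.512ms=3/10b +439.024ms=3/5b
3) 658.537ms=9/10b +219.512ms=3/10b
4) 878.049ms=6/5b +219.512ms=3/10b
5) 1097.561ms=3/2b +1097.561ms=3/2b
Σ=3b of 3 (82bpm 3/4) — PASS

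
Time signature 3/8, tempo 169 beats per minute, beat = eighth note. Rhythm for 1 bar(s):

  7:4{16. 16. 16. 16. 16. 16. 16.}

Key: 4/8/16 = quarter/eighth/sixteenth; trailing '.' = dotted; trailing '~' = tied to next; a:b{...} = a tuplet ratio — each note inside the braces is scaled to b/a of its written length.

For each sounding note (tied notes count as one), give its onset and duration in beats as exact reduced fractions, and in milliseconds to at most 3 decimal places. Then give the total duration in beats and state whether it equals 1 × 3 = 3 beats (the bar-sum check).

1) 0.0ms=0b +152.156ms=3/7b
2) 152.156ms=3/7b +152.156ms=3/7b
3) 304.311ms=6/7b +152.156ms=3/7b
4) 456.467ms=9/7b +152.156ms=3/7b
5) 608.622ms=12/7b +152.156ms=3/7b
6) 760.778ms=15/7b +152.156ms=3/7b
7) 912.933ms=18/7b +152.156ms=3/7b
Σ=3b of 3 (169bpm 3/8) — PASS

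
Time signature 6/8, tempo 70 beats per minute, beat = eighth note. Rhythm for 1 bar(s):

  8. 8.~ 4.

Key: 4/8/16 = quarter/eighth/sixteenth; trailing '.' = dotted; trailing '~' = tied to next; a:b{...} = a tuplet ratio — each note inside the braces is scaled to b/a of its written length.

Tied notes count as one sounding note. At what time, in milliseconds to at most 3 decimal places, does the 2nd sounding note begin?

1. 0.0ms @ 0 + 1285.714ms (3/2)
2. 1285.714ms @ 3/2 + 3857.143ms (9/2)

note 2 onset = 3/2b = 1285.714ms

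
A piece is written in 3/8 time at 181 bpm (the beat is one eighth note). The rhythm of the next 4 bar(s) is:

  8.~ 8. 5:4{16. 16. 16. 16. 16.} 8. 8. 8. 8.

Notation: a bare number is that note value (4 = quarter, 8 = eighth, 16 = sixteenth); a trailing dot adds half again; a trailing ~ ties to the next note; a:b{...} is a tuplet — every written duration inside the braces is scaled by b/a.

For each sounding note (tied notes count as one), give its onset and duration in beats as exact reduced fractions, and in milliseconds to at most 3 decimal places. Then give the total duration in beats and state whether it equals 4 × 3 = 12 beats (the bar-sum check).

1) 0.0ms=0b +994.475ms=3b
2) 994.475ms=3b +198.895ms=3/5b
3) 1193.37ms=18/5b +198.895ms=3/5b
4) 1392.265ms=21/5b +198.895ms=3/5b
5) 1591.16ms=24/5b +198.895ms=3/5b
6) 1790.055ms=27/5b +198.895ms=3/5b
7) 1988.95ms=6b +497.238ms=3/2b
8) 2486.188ms=15/2b +497.238ms=3/2b
9) 2983.425ms=9b +497.238ms=3/2b
10) 3480.663ms=21/2b +497.238ms=3/2b
Σ=12b of 12 (181bpm 3/8) — PASS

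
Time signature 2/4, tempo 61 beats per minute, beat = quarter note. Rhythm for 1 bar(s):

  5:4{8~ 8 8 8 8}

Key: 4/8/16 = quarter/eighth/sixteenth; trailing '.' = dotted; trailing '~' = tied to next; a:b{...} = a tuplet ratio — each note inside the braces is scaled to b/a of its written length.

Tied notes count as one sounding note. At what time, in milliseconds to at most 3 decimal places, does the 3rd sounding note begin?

note 3 onset = 6/5b = 1180.328ms

1. 0.0ms @ 0 + 786.885ms (4/5)
2. 786.885ms @ 4/5 + 393.443ms (2/5)
3. 1180.328ms @ 6/5 + 393.443ms (2/5)
4. 1573.77ms @ 8/5 + 393.443ms (2/5)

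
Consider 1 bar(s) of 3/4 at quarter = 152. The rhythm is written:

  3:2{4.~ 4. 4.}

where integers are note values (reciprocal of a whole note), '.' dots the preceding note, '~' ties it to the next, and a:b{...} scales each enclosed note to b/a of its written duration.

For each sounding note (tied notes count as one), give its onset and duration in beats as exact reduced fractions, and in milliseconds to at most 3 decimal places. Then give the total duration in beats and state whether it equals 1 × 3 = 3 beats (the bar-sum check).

1) 0.0ms=0b +789.474ms=2b
2) 789.474ms=2b +394.737ms=1b
Σ=3b of 3 (152bpm 3/4) — PASS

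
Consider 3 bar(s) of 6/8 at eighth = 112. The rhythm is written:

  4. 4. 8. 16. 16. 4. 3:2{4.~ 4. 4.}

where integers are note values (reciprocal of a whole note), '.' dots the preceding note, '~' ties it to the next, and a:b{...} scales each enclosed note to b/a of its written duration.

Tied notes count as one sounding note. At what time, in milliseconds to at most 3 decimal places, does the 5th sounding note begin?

1. 0.0ms @ 0 + 1607.143ms (3)
2. 1607.143ms @ 3 + 1607.143ms (3)
3. 3214.286ms @ 6 + 803.571ms (3/2)
4. 4017.857ms @ 15/2 + 401.786ms (3/4)
5. 4419.643ms @ 33/4 + 401.786ms (3/4)
6. 4821.429ms @ 9 + 1607.143ms (3)
7. 6428.571ms @ 12 + 2142.857ms (4)
8. 8571.429ms @ 16 + 1071.429ms (2)

note 5 onset = 33/4b = 4419.643ms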